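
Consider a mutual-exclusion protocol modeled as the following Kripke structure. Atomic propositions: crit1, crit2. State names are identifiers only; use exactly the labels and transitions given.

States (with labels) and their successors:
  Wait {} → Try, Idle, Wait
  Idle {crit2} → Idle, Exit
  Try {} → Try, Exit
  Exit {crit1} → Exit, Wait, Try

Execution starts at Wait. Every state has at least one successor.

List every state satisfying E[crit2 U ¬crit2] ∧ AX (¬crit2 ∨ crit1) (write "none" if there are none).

States satisfying crit2: {Idle}.
States satisfying ¬crit2: {Wait, Try, Exit}.
States satisfying E[crit2 U ¬crit2]: {Wait, Idle, Try, Exit}.
States satisfying ¬crit2 ∨ crit1: {Wait, Try, Exit}.
States satisfying AX (¬crit2 ∨ crit1): {Try, Exit}.
States satisfying E[crit2 U ¬crit2] ∧ AX (¬crit2 ∨ crit1): {Try, Exit}.

{Try, Exit}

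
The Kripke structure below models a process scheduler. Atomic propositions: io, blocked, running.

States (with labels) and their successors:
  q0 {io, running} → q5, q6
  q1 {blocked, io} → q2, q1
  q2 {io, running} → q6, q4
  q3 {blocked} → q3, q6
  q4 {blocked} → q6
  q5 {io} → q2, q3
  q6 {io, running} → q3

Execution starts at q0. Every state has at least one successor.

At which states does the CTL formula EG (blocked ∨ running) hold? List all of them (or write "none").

States satisfying blocked ∨ running: {q0, q1, q2, q3, q4, q6}.
States satisfying EG (blocked ∨ running): {q0, q1, q2, q3, q4, q6}.

{q0, q1, q2, q3, q4, q6}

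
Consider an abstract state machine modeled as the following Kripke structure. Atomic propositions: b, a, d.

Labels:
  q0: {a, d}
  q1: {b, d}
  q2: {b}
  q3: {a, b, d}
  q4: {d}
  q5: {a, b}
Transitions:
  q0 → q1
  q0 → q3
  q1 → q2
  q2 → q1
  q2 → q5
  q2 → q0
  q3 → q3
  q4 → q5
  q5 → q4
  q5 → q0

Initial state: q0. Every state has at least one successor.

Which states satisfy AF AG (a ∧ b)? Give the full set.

{q3}

States satisfying AG (a ∧ b): {q3}.
States satisfying AF AG (a ∧ b): {q3}.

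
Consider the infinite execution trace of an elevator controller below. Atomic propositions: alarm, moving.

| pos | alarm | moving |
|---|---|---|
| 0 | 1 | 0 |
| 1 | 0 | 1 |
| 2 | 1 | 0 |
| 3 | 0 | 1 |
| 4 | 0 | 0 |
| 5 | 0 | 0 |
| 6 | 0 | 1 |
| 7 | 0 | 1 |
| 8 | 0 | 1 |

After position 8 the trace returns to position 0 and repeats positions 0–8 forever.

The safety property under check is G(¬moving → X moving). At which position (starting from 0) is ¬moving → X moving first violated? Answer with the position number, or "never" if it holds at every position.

Check ¬moving → X moving at each position in order: 0 ✓, 1 ✓, 2 ✓, 3 ✓.
At position 4 the labels are {} and the next position 5 has {}, so ¬moving → X moving is false there. This is the first violation.

4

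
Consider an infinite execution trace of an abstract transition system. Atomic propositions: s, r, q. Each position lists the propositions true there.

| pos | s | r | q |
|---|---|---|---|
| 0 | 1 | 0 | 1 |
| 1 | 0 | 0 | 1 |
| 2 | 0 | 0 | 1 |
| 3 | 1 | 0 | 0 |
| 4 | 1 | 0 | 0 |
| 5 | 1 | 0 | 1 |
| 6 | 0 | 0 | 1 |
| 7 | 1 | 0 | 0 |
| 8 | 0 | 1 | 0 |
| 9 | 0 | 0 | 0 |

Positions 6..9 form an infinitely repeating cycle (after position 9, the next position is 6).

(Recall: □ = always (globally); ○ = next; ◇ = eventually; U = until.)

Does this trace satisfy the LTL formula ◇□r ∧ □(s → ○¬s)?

□r is false at every position 0..9, so it never becomes true and ◇□r fails.
s → ○¬s must hold at every position from 0 onward. It fails at position 3, so □(s → ○¬s) is false.
Positions where s holds: 0, 3, 4, 5, 7.
Check ○¬s at each: 0→ok, 3→fails, 4→fails, 5→ok, 7→ok.
At position 0: ◇□r is false; □(s → ○¬s) is false; so ◇□r ∧ □(s → ○¬s) is false.

No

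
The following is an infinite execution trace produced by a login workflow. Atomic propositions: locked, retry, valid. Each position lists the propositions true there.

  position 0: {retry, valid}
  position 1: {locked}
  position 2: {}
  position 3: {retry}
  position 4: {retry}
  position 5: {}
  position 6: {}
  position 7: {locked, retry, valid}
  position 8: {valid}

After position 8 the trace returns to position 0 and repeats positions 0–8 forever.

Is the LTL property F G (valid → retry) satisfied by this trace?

G (valid → retry) is false at every position 0..8, so it never becomes true and F G (valid → retry) fails.

No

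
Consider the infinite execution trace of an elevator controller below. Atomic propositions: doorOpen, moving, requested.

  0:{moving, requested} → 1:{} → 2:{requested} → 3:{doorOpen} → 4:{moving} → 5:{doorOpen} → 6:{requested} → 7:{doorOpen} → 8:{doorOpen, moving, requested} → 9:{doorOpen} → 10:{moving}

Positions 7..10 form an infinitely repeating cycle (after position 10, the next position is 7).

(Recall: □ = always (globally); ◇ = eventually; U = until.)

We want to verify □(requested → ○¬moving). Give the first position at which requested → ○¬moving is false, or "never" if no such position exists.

never

requested → ○¬moving holds at every position 0..10, and those are all the positions the trace ever visits, so the invariant □(requested → ○¬moving) is never violated.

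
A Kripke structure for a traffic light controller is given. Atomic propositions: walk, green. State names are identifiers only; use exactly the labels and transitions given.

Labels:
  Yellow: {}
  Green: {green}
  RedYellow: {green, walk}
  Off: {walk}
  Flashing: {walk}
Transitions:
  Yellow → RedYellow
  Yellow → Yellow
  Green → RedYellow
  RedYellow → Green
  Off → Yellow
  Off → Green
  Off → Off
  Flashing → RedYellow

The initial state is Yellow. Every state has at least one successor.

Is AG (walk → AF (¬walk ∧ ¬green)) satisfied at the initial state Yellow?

No

States satisfying walk → AF (¬walk ∧ ¬green): {Yellow, Green}.
States satisfying AG (walk → AF (¬walk ∧ ¬green)): ∅.
RedYellow is reachable from Yellow and violates walk → AF (¬walk ∧ ¬green), so AG fails at Yellow.
Yellow ∉ Sat(AG (walk → AF (¬walk ∧ ¬green))).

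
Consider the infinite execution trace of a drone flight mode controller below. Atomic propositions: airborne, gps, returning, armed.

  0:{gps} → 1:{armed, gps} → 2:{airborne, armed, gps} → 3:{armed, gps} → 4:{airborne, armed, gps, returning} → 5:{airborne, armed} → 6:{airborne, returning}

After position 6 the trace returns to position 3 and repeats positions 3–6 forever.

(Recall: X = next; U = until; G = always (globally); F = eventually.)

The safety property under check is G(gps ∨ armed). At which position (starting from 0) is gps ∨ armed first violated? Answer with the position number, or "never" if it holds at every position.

Check gps ∨ armed at each position in order: 0 ✓, 1 ✓, 2 ✓, 3 ✓, 4 ✓, 5 ✓.
At position 6 the labels are {airborne, returning}, so gps ∨ armed is false there. This is the first violation.

6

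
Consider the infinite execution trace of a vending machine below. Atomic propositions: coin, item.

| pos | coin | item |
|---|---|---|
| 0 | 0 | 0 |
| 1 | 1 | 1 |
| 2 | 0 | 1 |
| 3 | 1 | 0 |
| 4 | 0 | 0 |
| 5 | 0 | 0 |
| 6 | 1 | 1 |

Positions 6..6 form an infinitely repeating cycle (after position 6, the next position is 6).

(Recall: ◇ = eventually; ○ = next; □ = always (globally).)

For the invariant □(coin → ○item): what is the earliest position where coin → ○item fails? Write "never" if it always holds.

Check coin → ○item at each position in order: 0 ✓, 1 ✓, 2 ✓.
At position 3 the labels are {coin} and the next position 4 has {}, so coin → ○item is false there. This is the first violation.

3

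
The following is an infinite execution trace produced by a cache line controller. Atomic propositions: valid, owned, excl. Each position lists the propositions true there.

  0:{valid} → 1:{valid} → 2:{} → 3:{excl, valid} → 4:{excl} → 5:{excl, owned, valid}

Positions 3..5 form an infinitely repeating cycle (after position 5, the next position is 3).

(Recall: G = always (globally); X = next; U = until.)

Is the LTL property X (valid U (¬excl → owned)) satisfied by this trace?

The position after 0 is 1; valid U (¬excl → owned) is false there.

No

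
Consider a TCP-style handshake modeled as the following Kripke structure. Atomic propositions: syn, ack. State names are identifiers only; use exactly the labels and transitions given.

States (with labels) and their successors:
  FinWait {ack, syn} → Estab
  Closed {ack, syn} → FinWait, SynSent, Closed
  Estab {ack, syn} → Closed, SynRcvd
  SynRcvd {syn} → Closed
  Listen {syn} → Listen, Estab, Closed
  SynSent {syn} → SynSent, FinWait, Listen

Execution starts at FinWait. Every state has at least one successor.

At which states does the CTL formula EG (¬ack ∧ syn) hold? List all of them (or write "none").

States satisfying ¬ack ∧ syn: {SynRcvd, Listen, SynSent}.
States satisfying EG (¬ack ∧ syn): {Listen, SynSent}.

{Listen, SynSent}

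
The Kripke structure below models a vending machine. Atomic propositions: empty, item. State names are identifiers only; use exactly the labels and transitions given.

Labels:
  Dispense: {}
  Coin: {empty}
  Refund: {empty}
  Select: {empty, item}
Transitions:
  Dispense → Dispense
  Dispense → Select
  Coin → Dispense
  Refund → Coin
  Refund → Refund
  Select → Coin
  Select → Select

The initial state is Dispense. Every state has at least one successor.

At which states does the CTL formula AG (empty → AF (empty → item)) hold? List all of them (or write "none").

{Dispense, Coin, Select}

States satisfying empty → AF (empty → item): {Dispense, Coin, Select}.
States satisfying AG (empty → AF (empty → item)): {Dispense, Coin, Select}.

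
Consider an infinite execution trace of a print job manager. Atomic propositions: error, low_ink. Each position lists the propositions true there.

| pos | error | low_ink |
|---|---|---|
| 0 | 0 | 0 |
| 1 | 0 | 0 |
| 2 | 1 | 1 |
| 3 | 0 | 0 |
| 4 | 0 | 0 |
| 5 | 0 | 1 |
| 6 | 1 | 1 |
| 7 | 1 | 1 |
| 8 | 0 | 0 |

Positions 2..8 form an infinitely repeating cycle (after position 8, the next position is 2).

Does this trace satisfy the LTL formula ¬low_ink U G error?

Does not hold

Walking from position 0: at position 2, G error has not yet held and ¬low_ink fails, so ¬low_ink U G error is false.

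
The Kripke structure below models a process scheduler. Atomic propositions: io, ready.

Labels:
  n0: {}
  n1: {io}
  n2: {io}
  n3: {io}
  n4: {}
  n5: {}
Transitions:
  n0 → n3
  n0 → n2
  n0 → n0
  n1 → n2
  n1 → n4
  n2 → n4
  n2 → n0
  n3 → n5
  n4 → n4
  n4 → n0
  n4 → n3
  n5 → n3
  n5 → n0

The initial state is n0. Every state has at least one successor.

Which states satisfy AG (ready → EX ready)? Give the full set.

States satisfying ready → EX ready: {n0, n1, n2, n3, n4, n5}.
States satisfying AG (ready → EX ready): {n0, n1, n2, n3, n4, n5}.

{n0, n1, n2, n3, n4, n5}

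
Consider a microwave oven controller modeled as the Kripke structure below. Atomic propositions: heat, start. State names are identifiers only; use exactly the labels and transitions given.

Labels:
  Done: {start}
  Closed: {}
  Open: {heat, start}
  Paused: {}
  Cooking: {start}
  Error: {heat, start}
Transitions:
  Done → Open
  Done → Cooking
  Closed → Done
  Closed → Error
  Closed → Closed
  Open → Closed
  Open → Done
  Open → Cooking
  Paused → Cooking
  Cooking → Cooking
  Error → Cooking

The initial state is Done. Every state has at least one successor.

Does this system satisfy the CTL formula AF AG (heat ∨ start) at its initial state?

No

States satisfying AG (heat ∨ start): {Cooking, Error}.
States satisfying AF AG (heat ∨ start): {Paused, Cooking, Error}.
There is a path from Done along which AG (heat ∨ start) never holds.
Done ∉ Sat(AF AG (heat ∨ start)).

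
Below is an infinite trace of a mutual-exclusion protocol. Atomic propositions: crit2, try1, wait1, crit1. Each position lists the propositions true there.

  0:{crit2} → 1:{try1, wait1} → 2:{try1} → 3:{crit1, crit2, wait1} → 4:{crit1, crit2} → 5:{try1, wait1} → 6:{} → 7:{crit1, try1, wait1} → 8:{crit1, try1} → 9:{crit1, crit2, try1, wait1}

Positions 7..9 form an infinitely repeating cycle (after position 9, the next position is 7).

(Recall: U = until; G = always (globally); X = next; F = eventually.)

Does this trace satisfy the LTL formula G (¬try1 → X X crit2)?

Violated

¬try1 → X X crit2 must hold at every position from 0 onward. It fails at position 0, so G (¬try1 → X X crit2) is false.
Positions where ¬try1 holds: 0, 3, 4, 6.
Check X X crit2 at each: 0→fails, 3→fails, 4→fails, 6→fails.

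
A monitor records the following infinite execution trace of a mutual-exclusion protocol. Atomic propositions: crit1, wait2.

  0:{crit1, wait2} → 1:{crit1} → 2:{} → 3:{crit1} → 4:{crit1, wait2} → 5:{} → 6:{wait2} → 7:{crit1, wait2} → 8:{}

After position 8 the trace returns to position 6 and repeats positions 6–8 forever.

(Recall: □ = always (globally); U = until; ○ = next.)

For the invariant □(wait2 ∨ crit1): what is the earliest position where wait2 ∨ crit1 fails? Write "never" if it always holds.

Check wait2 ∨ crit1 at each position in order: 0 ✓, 1 ✓.
At position 2 the labels are {}, so wait2 ∨ crit1 is false there. This is the first violation.

2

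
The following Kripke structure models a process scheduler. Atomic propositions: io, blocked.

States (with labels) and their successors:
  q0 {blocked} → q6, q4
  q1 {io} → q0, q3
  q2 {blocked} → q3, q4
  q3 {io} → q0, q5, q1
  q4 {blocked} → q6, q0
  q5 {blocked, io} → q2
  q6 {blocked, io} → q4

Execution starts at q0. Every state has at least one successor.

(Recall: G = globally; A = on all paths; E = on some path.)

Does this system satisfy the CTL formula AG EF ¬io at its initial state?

States satisfying EF ¬io: {q0, q1, q2, q3, q4, q5, q6}.
States satisfying AG EF ¬io: {q0, q1, q2, q3, q4, q5, q6}.
Every state reachable from q0 satisfies EF ¬io.
q0 ∈ Sat(AG EF ¬io).

Yes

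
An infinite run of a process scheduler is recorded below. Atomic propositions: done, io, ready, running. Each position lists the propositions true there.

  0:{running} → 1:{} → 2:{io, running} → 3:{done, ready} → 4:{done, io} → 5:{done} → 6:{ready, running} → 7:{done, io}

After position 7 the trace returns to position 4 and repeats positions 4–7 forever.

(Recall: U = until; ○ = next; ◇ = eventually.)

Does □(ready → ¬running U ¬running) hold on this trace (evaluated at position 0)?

Does not hold

ready → ¬running U ¬running must hold at every position from 0 onward. It fails at position 6, so □(ready → ¬running U ¬running) is false.
Positions where ready holds: 3, 6.
Check ¬running U ¬running at each: 3→ok, 6→fails.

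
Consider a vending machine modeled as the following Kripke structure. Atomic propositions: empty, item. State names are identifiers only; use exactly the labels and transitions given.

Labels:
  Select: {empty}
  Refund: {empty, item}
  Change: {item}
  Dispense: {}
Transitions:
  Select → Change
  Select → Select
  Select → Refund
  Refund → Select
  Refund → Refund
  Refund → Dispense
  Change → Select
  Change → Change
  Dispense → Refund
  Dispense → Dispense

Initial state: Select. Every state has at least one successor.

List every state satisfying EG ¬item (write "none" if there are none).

{Select, Dispense}

States satisfying ¬item: {Select, Dispense}.
States satisfying EG ¬item: {Select, Dispense}.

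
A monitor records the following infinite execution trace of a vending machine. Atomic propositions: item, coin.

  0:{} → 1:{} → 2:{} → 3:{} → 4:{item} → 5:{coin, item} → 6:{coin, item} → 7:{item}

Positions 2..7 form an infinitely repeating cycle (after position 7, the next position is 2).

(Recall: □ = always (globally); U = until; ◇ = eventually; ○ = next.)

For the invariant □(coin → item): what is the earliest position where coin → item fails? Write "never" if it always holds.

never

coin → item holds at every position 0..7, and those are all the positions the trace ever visits, so the invariant □(coin → item) is never violated.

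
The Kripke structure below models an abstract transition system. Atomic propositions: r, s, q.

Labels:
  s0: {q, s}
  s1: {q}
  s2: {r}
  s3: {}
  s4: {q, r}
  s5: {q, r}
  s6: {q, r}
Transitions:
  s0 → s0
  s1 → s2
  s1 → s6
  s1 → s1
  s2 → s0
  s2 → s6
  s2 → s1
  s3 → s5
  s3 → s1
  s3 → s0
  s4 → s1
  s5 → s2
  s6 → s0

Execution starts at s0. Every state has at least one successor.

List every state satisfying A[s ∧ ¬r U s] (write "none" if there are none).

{s0}

States satisfying s ∧ ¬r: {s0}.
States satisfying s: {s0}.
States satisfying A[s ∧ ¬r U s]: {s0}.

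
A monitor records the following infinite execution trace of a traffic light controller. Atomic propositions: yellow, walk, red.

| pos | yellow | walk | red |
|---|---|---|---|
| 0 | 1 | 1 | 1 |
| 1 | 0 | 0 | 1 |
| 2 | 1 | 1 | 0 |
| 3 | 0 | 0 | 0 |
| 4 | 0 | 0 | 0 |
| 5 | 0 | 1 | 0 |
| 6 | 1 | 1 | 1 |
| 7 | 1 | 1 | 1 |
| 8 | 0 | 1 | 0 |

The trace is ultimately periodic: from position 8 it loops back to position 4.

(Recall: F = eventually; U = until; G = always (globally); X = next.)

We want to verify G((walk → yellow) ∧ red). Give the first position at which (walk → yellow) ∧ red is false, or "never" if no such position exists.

2

Check (walk → yellow) ∧ red at each position in order: 0 ✓, 1 ✓.
At position 2 the labels are {walk, yellow}, so (walk → yellow) ∧ red is false there. This is the first violation.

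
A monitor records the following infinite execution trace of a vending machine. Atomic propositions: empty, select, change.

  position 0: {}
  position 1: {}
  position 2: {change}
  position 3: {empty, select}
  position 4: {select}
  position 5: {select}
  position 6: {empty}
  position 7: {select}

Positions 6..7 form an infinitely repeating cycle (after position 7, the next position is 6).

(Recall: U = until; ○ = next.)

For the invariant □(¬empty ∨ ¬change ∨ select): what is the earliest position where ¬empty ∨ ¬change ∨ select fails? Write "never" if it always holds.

¬empty ∨ ¬change ∨ select holds at every position 0..7, and those are all the positions the trace ever visits, so the invariant □(¬empty ∨ ¬change ∨ select) is never violated.

never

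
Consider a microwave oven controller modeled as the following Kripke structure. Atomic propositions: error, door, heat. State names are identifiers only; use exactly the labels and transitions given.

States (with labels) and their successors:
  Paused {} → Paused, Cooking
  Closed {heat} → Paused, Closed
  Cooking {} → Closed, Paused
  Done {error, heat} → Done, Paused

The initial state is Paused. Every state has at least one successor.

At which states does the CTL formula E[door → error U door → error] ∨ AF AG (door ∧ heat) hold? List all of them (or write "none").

States satisfying door → error: {Paused, Closed, Cooking, Done}.
States satisfying E[door → error U door → error]: {Paused, Closed, Cooking, Done}.
States satisfying AG (door ∧ heat): ∅.
States satisfying AF AG (door ∧ heat): ∅.
States satisfying E[door → error U door → error] ∨ AF AG (door ∧ heat): {Paused, Closed, Cooking, Done}.

{Paused, Closed, Cooking, Done}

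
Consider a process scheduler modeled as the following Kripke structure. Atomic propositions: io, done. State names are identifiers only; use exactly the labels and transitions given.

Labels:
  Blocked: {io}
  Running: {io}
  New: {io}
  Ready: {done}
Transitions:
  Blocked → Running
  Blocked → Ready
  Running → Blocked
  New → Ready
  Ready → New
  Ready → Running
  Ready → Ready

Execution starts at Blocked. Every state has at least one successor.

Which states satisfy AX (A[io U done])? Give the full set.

States satisfying A[io U done]: {New, Ready}.
States satisfying AX (A[io U done]): {New}.

{New}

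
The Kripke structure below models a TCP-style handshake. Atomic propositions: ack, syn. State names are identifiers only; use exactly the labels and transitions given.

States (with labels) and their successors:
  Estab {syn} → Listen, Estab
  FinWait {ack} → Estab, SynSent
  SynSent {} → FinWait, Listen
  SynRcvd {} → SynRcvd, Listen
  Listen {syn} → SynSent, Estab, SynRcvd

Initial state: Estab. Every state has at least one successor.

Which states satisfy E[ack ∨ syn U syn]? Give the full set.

States satisfying ack ∨ syn: {Estab, FinWait, Listen}.
States satisfying syn: {Estab, Listen}.
States satisfying E[ack ∨ syn U syn]: {Estab, FinWait, Listen}.

{Estab, FinWait, Listen}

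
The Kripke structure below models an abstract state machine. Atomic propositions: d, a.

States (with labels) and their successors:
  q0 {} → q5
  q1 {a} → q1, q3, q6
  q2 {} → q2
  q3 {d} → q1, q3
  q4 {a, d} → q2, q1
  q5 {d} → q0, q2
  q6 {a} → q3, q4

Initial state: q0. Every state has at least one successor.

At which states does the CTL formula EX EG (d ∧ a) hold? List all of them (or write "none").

none

States satisfying EG (d ∧ a): ∅.
States satisfying EX EG (d ∧ a): ∅.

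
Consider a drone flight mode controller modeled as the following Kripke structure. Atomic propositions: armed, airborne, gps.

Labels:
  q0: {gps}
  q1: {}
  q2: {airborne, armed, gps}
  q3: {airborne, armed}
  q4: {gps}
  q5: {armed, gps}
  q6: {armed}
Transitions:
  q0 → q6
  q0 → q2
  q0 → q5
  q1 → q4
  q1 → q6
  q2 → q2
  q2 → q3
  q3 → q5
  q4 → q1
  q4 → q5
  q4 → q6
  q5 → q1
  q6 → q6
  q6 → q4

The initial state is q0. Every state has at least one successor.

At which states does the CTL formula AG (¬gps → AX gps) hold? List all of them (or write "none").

States satisfying ¬gps → AX gps: {q0, q2, q3, q4, q5}.
States satisfying AG (¬gps → AX gps): ∅.

none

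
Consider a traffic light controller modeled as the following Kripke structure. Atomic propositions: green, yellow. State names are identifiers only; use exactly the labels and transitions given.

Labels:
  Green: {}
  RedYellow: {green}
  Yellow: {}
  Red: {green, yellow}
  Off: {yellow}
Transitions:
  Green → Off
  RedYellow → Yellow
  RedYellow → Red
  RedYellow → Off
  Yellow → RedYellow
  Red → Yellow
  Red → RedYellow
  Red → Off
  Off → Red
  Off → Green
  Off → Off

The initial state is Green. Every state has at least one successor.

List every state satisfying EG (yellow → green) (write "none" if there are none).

States satisfying yellow → green: {Green, RedYellow, Yellow, Red}.
States satisfying EG (yellow → green): {RedYellow, Yellow, Red}.

{RedYellow, Yellow, Red}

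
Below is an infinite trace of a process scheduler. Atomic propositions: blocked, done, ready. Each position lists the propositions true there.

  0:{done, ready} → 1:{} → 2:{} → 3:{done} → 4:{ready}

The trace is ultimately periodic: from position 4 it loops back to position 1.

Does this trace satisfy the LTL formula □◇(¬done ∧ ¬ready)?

◇(¬done ∧ ¬ready) holds at every position 0..4, and those are all positions ever visited, so □◇(¬done ∧ ¬ready) holds.

Holds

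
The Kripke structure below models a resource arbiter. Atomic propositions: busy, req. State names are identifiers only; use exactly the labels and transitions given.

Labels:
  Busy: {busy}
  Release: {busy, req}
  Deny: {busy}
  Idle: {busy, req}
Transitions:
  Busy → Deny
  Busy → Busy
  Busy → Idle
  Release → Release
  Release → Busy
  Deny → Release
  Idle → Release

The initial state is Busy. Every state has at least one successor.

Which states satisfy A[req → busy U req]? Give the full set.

States satisfying req → busy: {Busy, Release, Deny, Idle}.
States satisfying req: {Release, Idle}.
States satisfying A[req → busy U req]: {Release, Deny, Idle}.

{Release, Deny, Idle}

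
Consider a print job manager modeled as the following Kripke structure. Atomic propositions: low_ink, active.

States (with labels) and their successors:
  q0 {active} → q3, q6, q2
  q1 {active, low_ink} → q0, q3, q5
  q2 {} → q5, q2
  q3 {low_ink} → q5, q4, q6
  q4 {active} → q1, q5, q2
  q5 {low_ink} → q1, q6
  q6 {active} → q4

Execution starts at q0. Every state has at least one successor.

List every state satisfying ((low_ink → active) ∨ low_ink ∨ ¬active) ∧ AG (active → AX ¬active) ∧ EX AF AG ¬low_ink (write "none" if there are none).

none

States satisfying low_ink → active: {q0, q1, q2, q4, q6}.
States satisfying ¬active: {q2, q3, q5}.
States satisfying low_ink ∨ ¬active: {q1, q2, q3, q5}.
States satisfying (low_ink → active) ∨ low_ink ∨ ¬active: {q0, q1, q2, q3, q4, q5, q6}.
States satisfying active → AX ¬active: {q2, q3, q5}.
States satisfying AG (active → AX ¬active): ∅.
States satisfying AF AG ¬low_ink: ∅.
States satisfying EX AF AG ¬low_ink: ∅.
States satisfying ((low_ink → active) ∨ low_ink ∨ ¬active) ∧ AG (active → AX ¬active) ∧ EX AF AG ¬low_ink: ∅.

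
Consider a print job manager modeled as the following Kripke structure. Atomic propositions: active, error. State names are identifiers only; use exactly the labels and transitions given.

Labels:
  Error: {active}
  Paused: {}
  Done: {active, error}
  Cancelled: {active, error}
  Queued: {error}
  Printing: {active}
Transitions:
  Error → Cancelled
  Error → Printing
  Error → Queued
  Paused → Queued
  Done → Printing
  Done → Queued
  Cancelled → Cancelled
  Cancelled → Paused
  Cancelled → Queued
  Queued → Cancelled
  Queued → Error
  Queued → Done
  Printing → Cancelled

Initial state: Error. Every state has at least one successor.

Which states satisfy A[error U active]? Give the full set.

{Error, Done, Cancelled, Queued, Printing}

States satisfying error: {Done, Cancelled, Queued}.
States satisfying active: {Error, Done, Cancelled, Printing}.
States satisfying A[error U active]: {Error, Done, Cancelled, Queued, Printing}.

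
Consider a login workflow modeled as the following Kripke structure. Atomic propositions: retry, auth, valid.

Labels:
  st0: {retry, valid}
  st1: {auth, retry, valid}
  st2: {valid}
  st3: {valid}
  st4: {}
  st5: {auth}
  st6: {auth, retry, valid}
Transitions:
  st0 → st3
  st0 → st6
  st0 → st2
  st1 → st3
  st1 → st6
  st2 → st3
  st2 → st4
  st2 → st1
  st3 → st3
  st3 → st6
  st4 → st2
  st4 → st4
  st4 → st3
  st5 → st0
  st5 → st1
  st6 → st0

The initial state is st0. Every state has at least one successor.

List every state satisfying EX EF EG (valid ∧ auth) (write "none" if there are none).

States satisfying EF EG (valid ∧ auth): ∅.
States satisfying EX EF EG (valid ∧ auth): ∅.

none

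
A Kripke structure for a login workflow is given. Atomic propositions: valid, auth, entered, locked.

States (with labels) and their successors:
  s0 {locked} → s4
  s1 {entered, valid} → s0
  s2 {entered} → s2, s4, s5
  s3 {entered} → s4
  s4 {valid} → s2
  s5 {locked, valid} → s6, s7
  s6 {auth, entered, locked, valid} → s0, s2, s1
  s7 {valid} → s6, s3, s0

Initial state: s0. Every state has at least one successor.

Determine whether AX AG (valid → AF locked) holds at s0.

Violated

States satisfying AG (valid → AF locked): ∅.
States satisfying AX AG (valid → AF locked): ∅.
s0 ∉ Sat(AX AG (valid → AF locked)).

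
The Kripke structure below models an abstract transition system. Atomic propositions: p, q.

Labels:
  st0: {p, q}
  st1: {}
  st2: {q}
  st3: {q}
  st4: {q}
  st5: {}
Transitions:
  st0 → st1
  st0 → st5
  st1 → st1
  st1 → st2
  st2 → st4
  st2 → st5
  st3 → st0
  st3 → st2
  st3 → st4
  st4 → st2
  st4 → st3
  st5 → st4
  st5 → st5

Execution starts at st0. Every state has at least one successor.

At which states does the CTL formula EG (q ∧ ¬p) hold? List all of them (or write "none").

{st2, st3, st4}

States satisfying q ∧ ¬p: {st2, st3, st4}.
States satisfying EG (q ∧ ¬p): {st2, st3, st4}.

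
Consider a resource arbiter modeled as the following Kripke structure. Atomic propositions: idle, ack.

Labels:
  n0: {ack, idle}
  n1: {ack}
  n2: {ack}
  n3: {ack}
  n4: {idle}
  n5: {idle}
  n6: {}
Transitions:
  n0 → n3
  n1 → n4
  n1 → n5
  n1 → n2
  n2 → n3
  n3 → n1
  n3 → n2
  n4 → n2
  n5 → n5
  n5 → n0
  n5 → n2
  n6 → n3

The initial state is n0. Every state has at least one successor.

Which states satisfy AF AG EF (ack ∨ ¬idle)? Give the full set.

States satisfying AG EF (ack ∨ ¬idle): {n0, n1, n2, n3, n4, n5, n6}.
States satisfying AF AG EF (ack ∨ ¬idle): {n0, n1, n2, n3, n4, n5, n6}.

{n0, n1, n2, n3, n4, n5, n6}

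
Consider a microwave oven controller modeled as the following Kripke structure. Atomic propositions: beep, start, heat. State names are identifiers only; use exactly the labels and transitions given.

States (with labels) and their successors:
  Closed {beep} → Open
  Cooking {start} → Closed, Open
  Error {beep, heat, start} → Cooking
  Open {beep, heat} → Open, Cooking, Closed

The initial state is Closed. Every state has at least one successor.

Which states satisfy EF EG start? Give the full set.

States satisfying EG start: ∅.
States satisfying EF EG start: ∅.

none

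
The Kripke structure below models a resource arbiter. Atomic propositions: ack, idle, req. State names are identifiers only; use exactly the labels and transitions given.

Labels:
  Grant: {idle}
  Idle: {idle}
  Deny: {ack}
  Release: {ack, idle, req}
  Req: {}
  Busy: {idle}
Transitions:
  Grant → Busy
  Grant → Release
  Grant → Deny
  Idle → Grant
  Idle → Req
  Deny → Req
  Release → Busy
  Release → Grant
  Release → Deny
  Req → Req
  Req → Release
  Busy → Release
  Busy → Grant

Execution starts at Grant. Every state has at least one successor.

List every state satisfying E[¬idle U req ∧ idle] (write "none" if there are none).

States satisfying ¬idle: {Deny, Req}.
States satisfying req ∧ idle: {Release}.
States satisfying E[¬idle U req ∧ idle]: {Deny, Release, Req}.

{Deny, Release, Req}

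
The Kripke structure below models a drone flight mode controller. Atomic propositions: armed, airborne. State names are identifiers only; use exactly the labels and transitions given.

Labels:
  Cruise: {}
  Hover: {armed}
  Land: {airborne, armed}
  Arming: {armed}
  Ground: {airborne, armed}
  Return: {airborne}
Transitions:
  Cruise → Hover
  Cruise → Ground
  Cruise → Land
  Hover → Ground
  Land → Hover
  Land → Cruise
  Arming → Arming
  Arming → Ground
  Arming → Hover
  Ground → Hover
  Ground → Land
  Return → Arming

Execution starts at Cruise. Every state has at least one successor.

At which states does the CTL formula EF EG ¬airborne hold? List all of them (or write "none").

States satisfying EG ¬airborne: {Arming}.
States satisfying EF EG ¬airborne: {Arming, Return}.

{Arming, Return}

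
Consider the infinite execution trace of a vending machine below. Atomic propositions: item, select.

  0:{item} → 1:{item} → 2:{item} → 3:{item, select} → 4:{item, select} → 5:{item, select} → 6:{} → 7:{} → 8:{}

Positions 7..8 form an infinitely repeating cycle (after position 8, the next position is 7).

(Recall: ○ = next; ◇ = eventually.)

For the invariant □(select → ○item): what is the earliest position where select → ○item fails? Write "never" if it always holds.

Check select → ○item at each position in order: 0 ✓, 1 ✓, 2 ✓, 3 ✓, 4 ✓.
At position 5 the labels are {item, select} and the next position 6 has {}, so select → ○item is false there. This is the first violation.

5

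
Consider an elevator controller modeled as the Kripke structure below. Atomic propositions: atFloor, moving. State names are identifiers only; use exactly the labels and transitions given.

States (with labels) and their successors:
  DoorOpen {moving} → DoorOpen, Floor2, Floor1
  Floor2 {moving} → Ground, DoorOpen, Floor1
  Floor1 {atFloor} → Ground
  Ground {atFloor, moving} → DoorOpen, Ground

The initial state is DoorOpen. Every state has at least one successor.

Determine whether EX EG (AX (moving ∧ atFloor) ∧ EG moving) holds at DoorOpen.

Violated

States satisfying EG (AX (moving ∧ atFloor) ∧ EG moving): ∅.
States satisfying EX EG (AX (moving ∧ atFloor) ∧ EG moving): ∅.
No suitable path/successor from DoorOpen witnesses the formula.
DoorOpen ∉ Sat(EX EG (AX (moving ∧ atFloor) ∧ EG moving)).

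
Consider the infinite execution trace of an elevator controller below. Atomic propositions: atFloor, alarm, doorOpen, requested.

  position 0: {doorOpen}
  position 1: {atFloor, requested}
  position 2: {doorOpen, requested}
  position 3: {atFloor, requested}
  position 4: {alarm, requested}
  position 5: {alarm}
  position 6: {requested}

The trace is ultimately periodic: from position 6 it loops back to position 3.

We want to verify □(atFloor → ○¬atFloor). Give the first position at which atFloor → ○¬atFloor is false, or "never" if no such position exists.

never

atFloor → ○¬atFloor holds at every position 0..6, and those are all the positions the trace ever visits, so the invariant □(atFloor → ○¬atFloor) is never violated.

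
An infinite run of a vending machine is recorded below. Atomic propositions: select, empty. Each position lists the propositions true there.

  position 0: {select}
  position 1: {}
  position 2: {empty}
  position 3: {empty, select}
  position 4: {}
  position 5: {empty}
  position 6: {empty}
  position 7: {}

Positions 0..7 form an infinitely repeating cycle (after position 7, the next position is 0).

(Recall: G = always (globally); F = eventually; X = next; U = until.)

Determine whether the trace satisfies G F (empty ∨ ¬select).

Yes

F (empty ∨ ¬select) holds at every position 0..7, and those are all positions ever visited, so G F (empty ∨ ¬select) holds.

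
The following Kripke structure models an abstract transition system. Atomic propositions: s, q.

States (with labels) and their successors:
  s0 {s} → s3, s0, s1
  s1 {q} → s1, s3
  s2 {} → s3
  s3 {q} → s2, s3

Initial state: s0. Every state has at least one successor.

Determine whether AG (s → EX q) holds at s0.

Holds

States satisfying s → EX q: {s0, s1, s2, s3}.
States satisfying AG (s → EX q): {s0, s1, s2, s3}.
Every state reachable from s0 satisfies s → EX q.
s0 ∈ Sat(AG (s → EX q)).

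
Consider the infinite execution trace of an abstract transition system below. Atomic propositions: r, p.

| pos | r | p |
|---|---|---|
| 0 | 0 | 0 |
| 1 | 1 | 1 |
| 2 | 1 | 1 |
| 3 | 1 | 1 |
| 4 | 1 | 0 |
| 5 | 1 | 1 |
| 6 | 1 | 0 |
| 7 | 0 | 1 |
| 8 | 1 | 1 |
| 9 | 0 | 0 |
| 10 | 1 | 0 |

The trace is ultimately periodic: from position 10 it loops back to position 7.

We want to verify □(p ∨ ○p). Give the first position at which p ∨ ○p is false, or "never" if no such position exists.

Check p ∨ ○p at each position in order: 0 ✓, 1 ✓, 2 ✓, 3 ✓, 4 ✓, 5 ✓, 6 ✓, 7 ✓, 8 ✓.
At position 9 the labels are {} and the next position 10 has {r}, so p ∨ ○p is false there. This is the first violation.

9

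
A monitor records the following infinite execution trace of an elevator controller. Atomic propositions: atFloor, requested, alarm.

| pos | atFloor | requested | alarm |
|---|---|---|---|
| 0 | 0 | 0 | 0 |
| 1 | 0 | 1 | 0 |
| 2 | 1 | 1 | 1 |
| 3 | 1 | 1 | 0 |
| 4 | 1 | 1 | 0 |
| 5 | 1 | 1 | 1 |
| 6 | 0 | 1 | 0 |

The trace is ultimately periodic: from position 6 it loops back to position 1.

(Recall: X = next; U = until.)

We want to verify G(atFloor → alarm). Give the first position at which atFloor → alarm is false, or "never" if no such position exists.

3

Check atFloor → alarm at each position in order: 0 ✓, 1 ✓, 2 ✓.
At position 3 the labels are {atFloor, requested}, so atFloor → alarm is false there. This is the first violation.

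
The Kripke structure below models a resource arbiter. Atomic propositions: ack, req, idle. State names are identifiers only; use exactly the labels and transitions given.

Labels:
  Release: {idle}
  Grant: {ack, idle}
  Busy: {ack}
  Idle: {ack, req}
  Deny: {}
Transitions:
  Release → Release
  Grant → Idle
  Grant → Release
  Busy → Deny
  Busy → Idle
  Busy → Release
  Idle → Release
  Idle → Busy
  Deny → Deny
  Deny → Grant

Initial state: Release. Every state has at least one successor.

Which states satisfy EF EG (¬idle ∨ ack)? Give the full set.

States satisfying EG (¬idle ∨ ack): {Grant, Busy, Idle, Deny}.
States satisfying EF EG (¬idle ∨ ack): {Grant, Busy, Idle, Deny}.

{Grant, Busy, Idle, Deny}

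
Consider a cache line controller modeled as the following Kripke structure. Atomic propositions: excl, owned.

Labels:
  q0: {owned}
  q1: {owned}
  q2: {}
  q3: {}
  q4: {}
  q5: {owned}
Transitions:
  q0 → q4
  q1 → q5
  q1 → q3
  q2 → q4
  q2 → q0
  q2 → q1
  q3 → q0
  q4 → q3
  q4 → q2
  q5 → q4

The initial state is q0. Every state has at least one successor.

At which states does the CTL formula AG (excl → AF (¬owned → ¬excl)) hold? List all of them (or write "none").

{q0, q1, q2, q3, q4, q5}

States satisfying excl → AF (¬owned → ¬excl): {q0, q1, q2, q3, q4, q5}.
States satisfying AG (excl → AF (¬owned → ¬excl)): {q0, q1, q2, q3, q4, q5}.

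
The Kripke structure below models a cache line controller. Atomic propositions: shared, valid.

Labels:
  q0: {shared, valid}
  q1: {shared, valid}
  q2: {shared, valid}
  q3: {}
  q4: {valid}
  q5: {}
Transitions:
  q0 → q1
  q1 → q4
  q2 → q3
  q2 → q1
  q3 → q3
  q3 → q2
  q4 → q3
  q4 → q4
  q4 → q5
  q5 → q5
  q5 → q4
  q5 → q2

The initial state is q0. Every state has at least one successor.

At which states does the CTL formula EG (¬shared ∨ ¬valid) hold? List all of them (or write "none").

States satisfying ¬shared ∨ ¬valid: {q3, q4, q5}.
States satisfying EG (¬shared ∨ ¬valid): {q3, q4, q5}.

{q3, q4, q5}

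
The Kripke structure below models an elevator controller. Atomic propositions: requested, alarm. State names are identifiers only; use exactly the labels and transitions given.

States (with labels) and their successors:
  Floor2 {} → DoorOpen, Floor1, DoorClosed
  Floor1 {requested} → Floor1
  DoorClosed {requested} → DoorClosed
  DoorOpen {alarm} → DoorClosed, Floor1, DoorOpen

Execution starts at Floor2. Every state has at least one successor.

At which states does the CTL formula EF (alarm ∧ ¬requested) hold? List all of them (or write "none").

{Floor2, DoorOpen}

States satisfying alarm ∧ ¬requested: {DoorOpen}.
States satisfying EF (alarm ∧ ¬requested): {Floor2, DoorOpen}.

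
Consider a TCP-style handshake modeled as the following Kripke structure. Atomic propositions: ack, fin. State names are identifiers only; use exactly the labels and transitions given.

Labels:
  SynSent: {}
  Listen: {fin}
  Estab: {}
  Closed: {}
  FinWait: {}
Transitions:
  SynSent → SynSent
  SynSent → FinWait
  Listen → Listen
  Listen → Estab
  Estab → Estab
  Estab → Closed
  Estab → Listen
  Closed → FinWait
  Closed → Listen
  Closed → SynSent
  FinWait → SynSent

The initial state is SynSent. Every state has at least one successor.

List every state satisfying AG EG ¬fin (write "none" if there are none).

States satisfying EG ¬fin: {SynSent, Estab, Closed, FinWait}.
States satisfying AG EG ¬fin: {SynSent, FinWait}.

{SynSent, FinWait}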